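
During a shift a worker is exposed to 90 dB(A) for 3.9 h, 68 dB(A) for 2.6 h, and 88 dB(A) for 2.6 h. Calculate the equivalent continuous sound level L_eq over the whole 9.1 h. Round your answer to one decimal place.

The energy average is taken in the linear domain: L_eq = 10·log₁₀[(Σ tᵢ·10^(Lᵢ/10))/T], T = 9.1 h.
Σ tᵢ·10^(Lᵢ/10) = 3.9·10^(90/10) + 2.6·10^(68/10) + 2.6·10^(88/10) = 5.557e+09.
L_eq = 10·log₁₀(5.557e+09/9.1) = 87.86 dB(A).

87.9 dB(A)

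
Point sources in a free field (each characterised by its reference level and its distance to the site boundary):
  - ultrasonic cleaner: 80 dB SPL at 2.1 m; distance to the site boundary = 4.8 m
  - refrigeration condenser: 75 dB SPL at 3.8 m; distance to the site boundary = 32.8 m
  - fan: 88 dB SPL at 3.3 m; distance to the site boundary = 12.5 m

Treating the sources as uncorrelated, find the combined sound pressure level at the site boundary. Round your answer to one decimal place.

First find each source's level at the receiver (point-source: −20·log₁₀(r/r_ref)), then combine on an intensity basis.
ultrasonic cleaner: 80 − 20·log₁₀(4.8/2.1) = 80 − 7.18 = 72.82 dB SPL.
refrigeration condenser: 75 − 20·log₁₀(32.8/3.8) = 75 − 18.72 = 56.28 dB SPL.
fan: 88 − 20·log₁₀(12.5/3.3) = 88 − 11.57 = 76.43 dB SPL.
Σ 10^(L/10) = 6.354e+07 → L_total = 10·log₁₀(6.354e+07) = 78.03 dB SPL.

78.0 dB SPL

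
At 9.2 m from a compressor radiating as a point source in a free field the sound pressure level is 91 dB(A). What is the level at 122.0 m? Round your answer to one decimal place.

Point-source attenuation: ΔL = 20·log₁₀(r₂/r₁) = 20·log₁₀(122.0/9.2) = 22.451 dB.
L₂ = 91 − 20·log₁₀(122.0/9.2) = 91 − 22.451 = 68.55 dB(A).

68.5 dB(A)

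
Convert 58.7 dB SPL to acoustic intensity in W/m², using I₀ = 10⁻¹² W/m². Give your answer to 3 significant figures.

7.41e-07 W/m²

I = I₀·10^(L/10) = 10⁻¹² × 10^(58.7/10) = 10^(-6.130).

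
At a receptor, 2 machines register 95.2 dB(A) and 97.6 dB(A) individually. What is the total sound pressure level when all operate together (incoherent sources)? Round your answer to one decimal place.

For uncorrelated sources the intensities add, so convert each level to linear form, sum, and take 10·log₁₀ of the total.
Σ 10^(L/10) = 10^(95.2/10) + 10^(97.6/10) = 9.066e+09.
L_total = 10·log₁₀(9.066e+09) = 99.57 dB(A).

99.6 dB(A)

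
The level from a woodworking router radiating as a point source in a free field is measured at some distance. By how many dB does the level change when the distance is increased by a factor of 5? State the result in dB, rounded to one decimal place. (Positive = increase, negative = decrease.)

-14.0 dB

Point-source spreading: ΔL = −20·log₁₀(r₂/r₁).
ΔL = −20·log₁₀(5) = -13.98 dB.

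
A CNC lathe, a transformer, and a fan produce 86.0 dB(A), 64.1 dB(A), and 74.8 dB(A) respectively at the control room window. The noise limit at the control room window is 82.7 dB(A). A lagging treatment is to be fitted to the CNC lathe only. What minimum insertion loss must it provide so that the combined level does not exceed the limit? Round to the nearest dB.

Everything except the CNC lathe sums to 10^(64.1/10) + 10^(74.8/10) = 3.277e+07 in linear terms, 75.15 dB(A).
The limit corresponds to 10^(82.7/10) = 1.862e+08; subtracting the fixed part leaves 1.534e+08 for the CNC lathe, i.e. 81.86 dB(A).
Required insertion loss = 86.0 − 81.86 = 4.14 dB.

4 dB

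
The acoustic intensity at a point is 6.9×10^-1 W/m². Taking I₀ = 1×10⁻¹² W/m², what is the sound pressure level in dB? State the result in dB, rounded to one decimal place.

L = 10·log₁₀(I/I₀) = 10·log₁₀(6.9×10^-1/10⁻¹²) = 10·log₁₀(6.9×10^11).
L = 10·(0.8388 + 11) = 118.39 dB.

118.4 dB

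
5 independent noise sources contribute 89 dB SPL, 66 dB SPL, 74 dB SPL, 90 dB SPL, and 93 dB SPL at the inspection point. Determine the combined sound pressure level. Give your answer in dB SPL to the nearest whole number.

Incoherent sources combine by intensity addition: L_total = 10·log₁₀(Σ 10^(L_i/10)).
Σ 10^(L/10) = 10^(89/10) + 10^(66/10) + 10^(74/10) + 10^(90/10) + 10^(93/10) = 3.819e+09.
L_total = 10·log₁₀(3.819e+09) = 95.82 dB SPL.

96 dB SPL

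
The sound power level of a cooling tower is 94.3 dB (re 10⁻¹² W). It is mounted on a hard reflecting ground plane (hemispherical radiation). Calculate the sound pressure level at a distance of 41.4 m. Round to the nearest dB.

The power spreads over a hemisphere of area 2π·r², so L_p = L_w − 10·log₁₀(2π·r²).
2π·r² = 1.077e+04 m², 10·log₁₀ of that is 40.322 dB.
L_p = 94.3 − 40.322 = 53.98 dB.

54 dB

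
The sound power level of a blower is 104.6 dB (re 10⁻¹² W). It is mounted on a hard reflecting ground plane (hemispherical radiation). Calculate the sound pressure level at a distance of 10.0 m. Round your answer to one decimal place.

76.6 dB

L_p = L_w − 10·log₁₀(2π·r²) with r = 10.0 m.
2π·r² = 628.3 m², 10·log₁₀ of that is 27.982 dB.
L_p = 104.6 − 27.982 = 76.62 dB.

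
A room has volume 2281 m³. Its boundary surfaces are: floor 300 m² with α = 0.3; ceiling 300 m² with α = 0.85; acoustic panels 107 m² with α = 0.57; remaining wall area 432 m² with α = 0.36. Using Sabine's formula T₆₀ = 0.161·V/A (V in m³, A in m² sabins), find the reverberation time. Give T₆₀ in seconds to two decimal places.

0.65 s

Total absorption A = 300·0.3 + 300·0.85 + 107·0.57 + 432·0.36 = 561.51 m² sabins.
T₆₀ = 0.161 × 2281 / 561.51 = 0.654 s.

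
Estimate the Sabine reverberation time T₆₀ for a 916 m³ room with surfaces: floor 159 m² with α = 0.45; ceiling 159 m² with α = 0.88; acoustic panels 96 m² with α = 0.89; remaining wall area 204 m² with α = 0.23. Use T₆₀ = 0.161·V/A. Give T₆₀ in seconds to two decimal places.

Summing Sᵢαᵢ: 159·0.45 + 159·0.88 + 96·0.89 + 204·0.23 = 343.83 m².
T₆₀ = 0.161 × 916 / 343.83 = 0.429 s.

0.43 s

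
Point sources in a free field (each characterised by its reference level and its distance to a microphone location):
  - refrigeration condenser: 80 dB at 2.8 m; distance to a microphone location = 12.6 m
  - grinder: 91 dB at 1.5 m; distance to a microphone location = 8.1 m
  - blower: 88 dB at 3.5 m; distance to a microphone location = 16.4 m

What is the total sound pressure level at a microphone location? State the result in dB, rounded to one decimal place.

First find each source's level at the receiver (point-source: −20·log₁₀(r/r_ref)), then combine on an intensity basis.
refrigeration condenser: 80 − 20·log₁₀(12.6/2.8) = 80 − 13.06 = 66.94 dB.
grinder: 91 − 20·log₁₀(8.1/1.5) = 91 − 14.65 = 76.35 dB.
blower: 88 − 20·log₁₀(16.4/3.5) = 88 − 13.42 = 74.58 dB.
Σ 10^(L/10) = 7.685e+07 → L_total = 10·log₁₀(7.685e+07) = 78.86 dB.

78.9 dB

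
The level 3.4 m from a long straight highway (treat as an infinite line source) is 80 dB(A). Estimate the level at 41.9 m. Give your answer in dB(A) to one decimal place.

69.1 dB(A)

Line-source attenuation: ΔL = 10·log₁₀(r₂/r₁) = 10·log₁₀(41.9/3.4) = 10.907 dB.
L₂ = 80 − 10·log₁₀(41.9/3.4) = 80 − 10.907 = 69.09 dB(A).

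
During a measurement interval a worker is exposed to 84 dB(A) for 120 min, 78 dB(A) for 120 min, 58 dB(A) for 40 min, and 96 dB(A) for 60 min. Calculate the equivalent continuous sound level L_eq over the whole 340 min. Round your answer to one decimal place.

The energy average is taken in the linear domain: L_eq = 10·log₁₀[(Σ tᵢ·10^(Lᵢ/10))/T], T = 340 min.
Σ tᵢ·10^(Lᵢ/10) = 120·10^(84/10) + 120·10^(78/10) + 40·10^(58/10) + 60·10^(96/10) = 2.766e+11.
L_eq = 10·log₁₀(2.766e+11/340) = 89.10 dB(A).

89.1 dB(A)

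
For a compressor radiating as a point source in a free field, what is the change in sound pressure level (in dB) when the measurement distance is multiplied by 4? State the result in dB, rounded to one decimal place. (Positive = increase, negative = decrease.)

-12.0 dB

With spherical spreading the level changes by −20·log₁₀(r₂/r₁).
ΔL = −20·log₁₀(4) = -12.04 dB.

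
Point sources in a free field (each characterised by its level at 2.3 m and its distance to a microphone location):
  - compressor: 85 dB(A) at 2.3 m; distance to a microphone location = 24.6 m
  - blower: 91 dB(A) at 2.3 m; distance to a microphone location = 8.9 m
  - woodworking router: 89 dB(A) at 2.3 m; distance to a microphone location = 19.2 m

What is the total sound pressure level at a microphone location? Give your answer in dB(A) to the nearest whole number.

80 dB(A)

First find each source's level at the receiver (point-source: −20·log₁₀(r/r_ref)), then combine on an intensity basis.
compressor: 85 − 20·log₁₀(24.6/2.3) = 85 − 20.58 = 64.42 dB(A).
blower: 91 − 20·log₁₀(8.9/2.3) = 91 − 11.75 = 79.25 dB(A).
woodworking router: 89 − 20·log₁₀(19.2/2.3) = 89 − 18.43 = 70.57 dB(A).
Σ 10^(L/10) = 9.824e+07 → L_total = 10·log₁₀(9.824e+07) = 79.92 dB(A).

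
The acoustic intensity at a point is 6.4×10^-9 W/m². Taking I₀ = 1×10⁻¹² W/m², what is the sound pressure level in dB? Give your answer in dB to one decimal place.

Dividing by I₀ shifts the exponent by 12: I/I₀ = 6.4×10^3.
L = 10·(0.8062 + 3) = 38.06 dB.

38.1 dB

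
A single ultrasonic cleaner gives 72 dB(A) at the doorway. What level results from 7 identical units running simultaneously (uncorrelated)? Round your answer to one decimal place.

N identical incoherent sources raise the level by 10·log₁₀ N.
L_total = 72 + 10·log₁₀(7) = 72 + 8.451 = 80.45 dB(A).

80.5 dB(A)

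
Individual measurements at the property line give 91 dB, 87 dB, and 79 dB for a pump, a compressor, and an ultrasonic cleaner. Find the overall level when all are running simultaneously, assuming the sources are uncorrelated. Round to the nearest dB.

For uncorrelated sources the intensities add, so convert each level to linear form, sum, and take 10·log₁₀ of the total.
Σ 10^(L/10) = 10^(91/10) + 10^(87/10) + 10^(79/10) = 1.840e+09.
L_total = 10·log₁₀(1.840e+09) = 92.65 dB.

93 dB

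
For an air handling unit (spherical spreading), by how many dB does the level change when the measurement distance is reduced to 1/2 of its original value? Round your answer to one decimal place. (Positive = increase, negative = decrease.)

Point-source spreading: ΔL = −20·log₁₀(r₂/r₁).
ΔL = −20·log₁₀(0.5) = +6.02 dB.

+6.0 dB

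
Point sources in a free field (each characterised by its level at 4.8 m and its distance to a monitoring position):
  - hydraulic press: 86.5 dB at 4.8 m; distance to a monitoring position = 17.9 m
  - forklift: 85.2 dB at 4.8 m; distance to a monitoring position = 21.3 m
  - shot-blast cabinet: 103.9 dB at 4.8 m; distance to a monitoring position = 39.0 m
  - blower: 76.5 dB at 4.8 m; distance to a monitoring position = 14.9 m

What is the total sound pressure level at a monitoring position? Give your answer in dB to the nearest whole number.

Propagate each source to the receiver with L = L_ref − 20·log₁₀(r/r_ref), then add intensities.
hydraulic press: 86.5 − 20·log₁₀(17.9/4.8) = 86.5 − 11.43 = 75.07 dB.
forklift: 85.2 − 20·log₁₀(21.3/4.8) = 85.2 − 12.94 = 72.26 dB.
shot-blast cabinet: 103.9 − 20·log₁₀(39.0/4.8) = 103.9 − 18.20 = 85.70 dB.
blower: 76.5 − 20·log₁₀(14.9/4.8) = 76.5 − 9.84 = 66.66 dB.
Σ 10^(L/10) = 4.254e+08 → L_total = 10·log₁₀(4.254e+08) = 86.29 dB.

86 dB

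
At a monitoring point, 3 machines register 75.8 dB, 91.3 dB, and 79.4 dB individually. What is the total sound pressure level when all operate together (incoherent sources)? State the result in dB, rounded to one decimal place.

91.7 dB

For uncorrelated sources the intensities add, so convert each level to linear form, sum, and take 10·log₁₀ of the total.
Σ 10^(L/10) = 10^(75.8/10) + 10^(91.3/10) + 10^(79.4/10) = 1.474e+09.
L_total = 10·log₁₀(1.474e+09) = 91.69 dB.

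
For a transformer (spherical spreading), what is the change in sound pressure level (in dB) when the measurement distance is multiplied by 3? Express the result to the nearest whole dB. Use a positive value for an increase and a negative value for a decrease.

A point source loses 6 dB per doubling of distance; generally ΔL = −20·log₁₀(r₂/r₁).
ΔL = −20·log₁₀(3) = -9.54 dB.

-10 dB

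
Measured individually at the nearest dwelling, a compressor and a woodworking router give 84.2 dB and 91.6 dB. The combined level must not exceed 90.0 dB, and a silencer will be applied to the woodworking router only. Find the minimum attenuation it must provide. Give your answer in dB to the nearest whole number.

Fixed contribution from the other source: Σ 10^(L/10) = 10^(84.2/10) = 2.630e+08 (84.20 dB).
To meet 90.0 dB overall, the treated woodworking router may contribute at most 10^(90.0/10) − 2.630e+08 = 7.370e+08, i.e. 88.67 dB.
Required insertion loss = 91.6 − 88.67 = 2.93 dB.

3 dB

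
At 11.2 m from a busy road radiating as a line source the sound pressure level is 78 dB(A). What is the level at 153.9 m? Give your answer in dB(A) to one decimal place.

Line-source attenuation: ΔL = 10·log₁₀(r₂/r₁) = 10·log₁₀(153.9/11.2) = 11.380 dB.
L₂ = 78 − 10·log₁₀(153.9/11.2) = 78 − 11.380 = 66.62 dB(A).

66.6 dB(A)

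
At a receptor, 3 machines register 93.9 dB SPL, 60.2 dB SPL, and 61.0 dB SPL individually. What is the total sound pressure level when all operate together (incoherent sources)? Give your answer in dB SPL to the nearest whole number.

Incoherent sources combine by intensity addition: L_total = 10·log₁₀(Σ 10^(L_i/10)).
Σ 10^(L/10) = 10^(93.9/10) + 10^(60.2/10) + 10^(61.0/10) = 2.457e+09.
L_total = 10·log₁₀(2.457e+09) = 93.90 dB SPL.

94 dB SPL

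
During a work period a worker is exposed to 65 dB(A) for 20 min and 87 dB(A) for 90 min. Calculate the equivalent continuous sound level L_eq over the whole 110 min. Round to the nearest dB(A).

Weight each interval's intensity by its duration and average over T = 110 min:
Σ tᵢ·10^(Lᵢ/10) = 20·10^(65/10) + 90·10^(87/10) = 4.517e+10.
L_eq = 10·log₁₀(4.517e+10/110) = 86.13 dB(A).

86 dB(A)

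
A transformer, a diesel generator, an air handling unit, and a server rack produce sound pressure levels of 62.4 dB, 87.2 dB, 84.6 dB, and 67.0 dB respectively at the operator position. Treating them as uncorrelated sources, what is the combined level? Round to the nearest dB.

For uncorrelated sources the intensities add, so convert each level to linear form, sum, and take 10·log₁₀ of the total.
Σ 10^(L/10) = 10^(62.4/10) + 10^(87.2/10) + 10^(84.6/10) + 10^(67.0/10) = 8.200e+08.
L_total = 10·log₁₀(8.200e+08) = 89.14 dB.

89 dB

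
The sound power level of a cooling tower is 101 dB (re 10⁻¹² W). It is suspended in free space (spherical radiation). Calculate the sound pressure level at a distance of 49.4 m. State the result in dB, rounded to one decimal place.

The power spreads over a sphere of area 4π·r², so L_p = L_w − 10·log₁₀(4π·r²).
4π·r² = 3.067e+04 m², 10·log₁₀ of that is 44.867 dB.
L_p = 101 − 44.867 = 56.13 dB.

56.1 dB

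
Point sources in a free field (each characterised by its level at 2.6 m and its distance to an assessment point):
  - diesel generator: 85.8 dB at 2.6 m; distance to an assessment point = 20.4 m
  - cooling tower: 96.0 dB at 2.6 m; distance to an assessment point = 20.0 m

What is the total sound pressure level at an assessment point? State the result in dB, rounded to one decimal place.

First find each source's level at the receiver (point-source: −20·log₁₀(r/r_ref)), then combine on an intensity basis.
diesel generator: 85.8 − 20·log₁₀(20.4/2.6) = 85.8 − 17.89 = 67.91 dB.
cooling tower: 96.0 − 20·log₁₀(20.0/2.6) = 96.0 − 17.72 = 78.28 dB.
Σ 10^(L/10) = 7.346e+07 → L_total = 10·log₁₀(7.346e+07) = 78.66 dB.

78.7 dB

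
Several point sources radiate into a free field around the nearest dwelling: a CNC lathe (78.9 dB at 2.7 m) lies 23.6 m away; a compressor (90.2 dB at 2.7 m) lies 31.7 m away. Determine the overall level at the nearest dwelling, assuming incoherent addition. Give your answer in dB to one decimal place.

69.4 dB

Propagate each source to the receiver with L = L_ref − 20·log₁₀(r/r_ref), then add intensities.
CNC lathe: 78.9 − 20·log₁₀(23.6/2.7) = 78.9 − 18.83 = 60.07 dB.
compressor: 90.2 − 20·log₁₀(31.7/2.7) = 90.2 − 21.39 = 68.81 dB.
Σ 10^(L/10) = 8.612e+06 → L_total = 10·log₁₀(8.612e+06) = 69.35 dB.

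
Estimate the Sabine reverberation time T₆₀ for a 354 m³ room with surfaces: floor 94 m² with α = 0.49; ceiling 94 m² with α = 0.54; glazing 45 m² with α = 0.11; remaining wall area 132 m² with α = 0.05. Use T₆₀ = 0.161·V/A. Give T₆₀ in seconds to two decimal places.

A = Σ Sᵢαᵢ = 94·0.49 + 94·0.54 + 45·0.11 + 132·0.05 = 108.37 m².
T₆₀ = 0.161 × 354 / 108.37 = 0.526 s.

0.53 s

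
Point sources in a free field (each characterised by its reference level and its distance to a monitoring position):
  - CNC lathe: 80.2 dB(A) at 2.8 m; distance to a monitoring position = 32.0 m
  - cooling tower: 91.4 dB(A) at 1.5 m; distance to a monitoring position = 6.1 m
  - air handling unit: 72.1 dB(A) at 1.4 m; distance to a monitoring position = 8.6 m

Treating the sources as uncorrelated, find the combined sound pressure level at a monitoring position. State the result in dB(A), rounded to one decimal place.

79.3 dB(A)

First find each source's level at the receiver (point-source: −20·log₁₀(r/r_ref)), then combine on an intensity basis.
CNC lathe: 80.2 − 20·log₁₀(32.0/2.8) = 80.2 − 21.16 = 59.04 dB(A).
cooling tower: 91.4 − 20·log₁₀(6.1/1.5) = 91.4 − 12.18 = 79.22 dB(A).
air handling unit: 72.1 − 20·log₁₀(8.6/1.4) = 72.1 − 15.77 = 56.33 dB(A).
Σ 10^(L/10) = 8.470e+07 → L_total = 10·log₁₀(8.470e+07) = 79.28 dB(A).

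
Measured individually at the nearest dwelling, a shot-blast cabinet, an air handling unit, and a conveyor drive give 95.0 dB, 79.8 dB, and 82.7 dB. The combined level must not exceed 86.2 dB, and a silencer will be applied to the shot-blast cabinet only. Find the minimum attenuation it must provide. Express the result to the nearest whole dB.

14 dB

Fixed contribution from the other sources: Σ 10^(L/10) = 10^(79.8/10) + 10^(82.7/10) = 2.817e+08 (84.50 dB).
To meet 86.2 dB overall, the treated shot-blast cabinet may contribute at most 10^(86.2/10) − 2.817e+08 = 1.352e+08, i.e. 81.31 dB.
So the shot-blast cabinet must be reduced from 95.0 to 81.31 dB: IL = 13.69 dB.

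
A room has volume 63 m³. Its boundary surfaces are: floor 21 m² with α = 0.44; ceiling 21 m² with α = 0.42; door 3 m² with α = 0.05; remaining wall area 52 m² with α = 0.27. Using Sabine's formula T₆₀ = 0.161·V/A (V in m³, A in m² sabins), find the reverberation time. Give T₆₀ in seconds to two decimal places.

Summing Sᵢαᵢ: 21·0.44 + 21·0.42 + 3·0.05 + 52·0.27 = 32.25 m².
T₆₀ = 0.161·V/A = 0.161·63/32.25 = 0.315 s.

0.31 s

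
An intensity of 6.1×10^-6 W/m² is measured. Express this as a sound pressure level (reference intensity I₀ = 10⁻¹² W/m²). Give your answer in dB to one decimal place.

I/I₀ = 6.1×10^-6/10⁻¹² = 6.1×10^6, and L = 10·log₁₀(I/I₀).
L = 10·(0.7853 + 6) = 67.85 dB.

67.9 dB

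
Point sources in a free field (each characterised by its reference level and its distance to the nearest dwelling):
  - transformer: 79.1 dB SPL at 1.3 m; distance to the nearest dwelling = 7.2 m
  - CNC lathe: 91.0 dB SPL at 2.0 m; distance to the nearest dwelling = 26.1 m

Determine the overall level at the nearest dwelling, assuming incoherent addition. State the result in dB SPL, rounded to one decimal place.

Apply inverse-square spreading to bring every level to the receiver, then sum 10^(L/10).
transformer: 79.1 − 20·log₁₀(7.2/1.3) = 79.1 − 14.87 = 64.23 dB SPL.
CNC lathe: 91.0 − 20·log₁₀(26.1/2.0) = 91.0 − 22.31 = 68.69 dB SPL.
Σ 10^(L/10) = 1.004e+07 → L_total = 10·log₁₀(1.004e+07) = 70.02 dB SPL.

70.0 dB SPL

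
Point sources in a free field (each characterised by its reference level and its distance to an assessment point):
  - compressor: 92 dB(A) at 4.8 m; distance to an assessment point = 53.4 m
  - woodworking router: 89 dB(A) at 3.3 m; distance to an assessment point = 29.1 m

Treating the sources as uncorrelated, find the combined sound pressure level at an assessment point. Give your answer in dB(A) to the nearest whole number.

74 dB(A)

First find each source's level at the receiver (point-source: −20·log₁₀(r/r_ref)), then combine on an intensity basis.
compressor: 92 − 20·log₁₀(53.4/4.8) = 92 − 20.93 = 71.07 dB(A).
woodworking router: 89 − 20·log₁₀(29.1/3.3) = 89 − 18.91 = 70.09 dB(A).
Σ 10^(L/10) = 2.302e+07 → L_total = 10·log₁₀(2.302e+07) = 73.62 dB(A).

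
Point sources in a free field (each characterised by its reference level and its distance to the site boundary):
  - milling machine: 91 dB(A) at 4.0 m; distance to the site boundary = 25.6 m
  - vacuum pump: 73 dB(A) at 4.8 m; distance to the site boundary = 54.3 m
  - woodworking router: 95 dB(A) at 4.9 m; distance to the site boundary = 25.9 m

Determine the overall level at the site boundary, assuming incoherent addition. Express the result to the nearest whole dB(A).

82 dB(A)

Propagate each source to the receiver with L = L_ref − 20·log₁₀(r/r_ref), then add intensities.
milling machine: 91 − 20·log₁₀(25.6/4.0) = 91 − 16.12 = 74.88 dB(A).
vacuum pump: 73 − 20·log₁₀(54.3/4.8) = 73 − 21.07 = 51.93 dB(A).
woodworking router: 95 − 20·log₁₀(25.9/4.9) = 95 − 14.46 = 80.54 dB(A).
Σ 10^(L/10) = 1.441e+08 → L_total = 10·log₁₀(1.441e+08) = 81.59 dB(A).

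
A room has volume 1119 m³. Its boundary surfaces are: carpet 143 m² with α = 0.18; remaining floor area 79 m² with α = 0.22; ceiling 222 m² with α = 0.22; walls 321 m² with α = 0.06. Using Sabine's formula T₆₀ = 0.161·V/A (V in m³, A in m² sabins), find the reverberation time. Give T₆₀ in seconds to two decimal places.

Summing Sᵢαᵢ: 143·0.18 + 79·0.22 + 222·0.22 + 321·0.06 = 111.22 m².
T₆₀ = 0.161 × 1119 / 111.22 = 1.620 s.

1.62 s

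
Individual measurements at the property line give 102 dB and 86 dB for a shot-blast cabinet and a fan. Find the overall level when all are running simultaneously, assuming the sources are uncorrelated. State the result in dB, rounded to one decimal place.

For uncorrelated sources the intensities add, so convert each level to linear form, sum, and take 10·log₁₀ of the total.
Σ 10^(L/10) = 10^(102/10) + 10^(86/10) = 1.625e+10.
L_total = 10·log₁₀(1.625e+10) = 102.11 dB.

102.1 dB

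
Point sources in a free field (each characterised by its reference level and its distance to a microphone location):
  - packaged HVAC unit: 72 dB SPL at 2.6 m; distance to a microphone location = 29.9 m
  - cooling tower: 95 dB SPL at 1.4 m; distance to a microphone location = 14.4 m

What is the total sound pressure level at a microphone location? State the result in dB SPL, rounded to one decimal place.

74.8 dB SPL

Propagate each source to the receiver with L = L_ref − 20·log₁₀(r/r_ref), then add intensities.
packaged HVAC unit: 72 − 20·log₁₀(29.9/2.6) = 72 − 21.21 = 50.79 dB SPL.
cooling tower: 95 − 20·log₁₀(14.4/1.4) = 95 − 20.24 = 74.76 dB SPL.
Σ 10^(L/10) = 3.001e+07 → L_total = 10·log₁₀(3.001e+07) = 74.77 dB SPL.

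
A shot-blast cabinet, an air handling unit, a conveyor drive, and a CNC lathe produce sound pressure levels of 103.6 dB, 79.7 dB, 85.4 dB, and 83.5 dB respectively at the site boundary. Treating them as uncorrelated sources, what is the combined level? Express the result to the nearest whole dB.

Incoherent sources combine by intensity addition: L_total = 10·log₁₀(Σ 10^(L_i/10)).
Σ 10^(L/10) = 10^(103.6/10) + 10^(79.7/10) + 10^(85.4/10) + 10^(83.5/10) = 2.357e+10.
L_total = 10·log₁₀(2.357e+10) = 103.72 dB.

104 dB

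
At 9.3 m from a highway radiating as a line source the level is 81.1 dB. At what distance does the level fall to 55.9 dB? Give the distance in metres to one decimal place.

For a line source L₁ − L₂ = 10·log₁₀(r₂/r₁), so r₂ = r₁·10^((L₁−L₂)/10).
r₂ = 9.3·10^((81.1−55.9)/10) = 9.3·10^(25.2/10) = 3079.52 m.

3079.5 m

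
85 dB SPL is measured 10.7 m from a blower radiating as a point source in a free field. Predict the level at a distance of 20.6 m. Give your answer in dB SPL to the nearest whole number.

Point-source attenuation: ΔL = 20·log₁₀(r₂/r₁) = 20·log₁₀(20.6/10.7) = 5.690 dB.
L₂ = 85 − 20·log₁₀(20.6/10.7) = 85 − 5.690 = 79.31 dB SPL.

79 dB SPL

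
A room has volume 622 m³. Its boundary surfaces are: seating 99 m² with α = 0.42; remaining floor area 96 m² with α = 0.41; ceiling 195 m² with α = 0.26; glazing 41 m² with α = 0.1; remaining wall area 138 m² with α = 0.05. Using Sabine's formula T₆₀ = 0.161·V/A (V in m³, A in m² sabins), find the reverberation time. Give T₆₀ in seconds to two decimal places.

Total absorption A = 99·0.42 + 96·0.41 + 195·0.26 + 41·0.1 + 138·0.05 = 142.64 m² sabins.
T₆₀ = 0.161·V/A = 0.161·622/142.64 = 0.702 s.

0.70 s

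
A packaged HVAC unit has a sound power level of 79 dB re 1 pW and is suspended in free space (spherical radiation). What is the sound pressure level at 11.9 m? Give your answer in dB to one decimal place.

46.5 dB

The power spreads over a sphere of area 4π·r², so L_p = L_w − 10·log₁₀(4π·r²).
4π·r² = 1780 m², 10·log₁₀ of that is 32.503 dB.
L_p = 79 − 32.503 = 46.50 dB.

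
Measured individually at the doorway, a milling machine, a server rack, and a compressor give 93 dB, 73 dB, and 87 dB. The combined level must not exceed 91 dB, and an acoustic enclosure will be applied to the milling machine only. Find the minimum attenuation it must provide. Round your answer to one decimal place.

The untreated sources together contribute 10^(73/10) + 10^(87/10) = 5.211e+08, i.e. 87.17 dB.
To meet 91 dB overall, the treated milling machine may contribute at most 10^(91/10) − 5.211e+08 = 7.378e+08, i.e. 88.68 dB.
So the milling machine must be reduced from 93 to 88.68 dB: IL = 4.32 dB.

4.3 dB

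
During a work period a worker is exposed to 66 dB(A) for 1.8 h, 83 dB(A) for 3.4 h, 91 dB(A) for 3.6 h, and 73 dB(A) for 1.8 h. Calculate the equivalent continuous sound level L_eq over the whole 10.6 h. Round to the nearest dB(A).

Weight each interval's intensity by its duration and average over T = 10.6 h:
Σ tᵢ·10^(Lᵢ/10) = 1.8·10^(66/10) + 3.4·10^(83/10) + 3.6·10^(91/10) + 1.8·10^(73/10) = 5.254e+09.
L_eq = 10·log₁₀(5.254e+09/10.6) = 86.95 dB(A).

87 dB(A)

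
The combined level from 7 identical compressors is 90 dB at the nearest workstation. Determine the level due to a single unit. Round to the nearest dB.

Dividing the total intensity by 7 lowers the level by 10·log₁₀ 7 = 8.451 dB: L₁ = 90 − 8.451.

82 dB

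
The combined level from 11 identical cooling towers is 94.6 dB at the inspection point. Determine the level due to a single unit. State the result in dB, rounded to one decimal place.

Dividing the total intensity by 11 lowers the level by 10·log₁₀ 11 = 10.414 dB: L₁ = 94.6 − 10.414.

84.2 dB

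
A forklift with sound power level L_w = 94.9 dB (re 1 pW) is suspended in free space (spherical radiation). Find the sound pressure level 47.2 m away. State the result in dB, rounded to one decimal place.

50.4 dB

The power spreads over a sphere of area 4π·r², so L_p = L_w − 10·log₁₀(4π·r²).
4π·r² = 2.8e+04 m², 10·log₁₀ of that is 44.471 dB.
L_p = 94.9 − 44.471 = 50.43 dB.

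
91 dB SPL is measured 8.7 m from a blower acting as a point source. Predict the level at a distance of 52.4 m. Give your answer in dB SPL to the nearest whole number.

75 dB SPL

Point-source attenuation: ΔL = 20·log₁₀(r₂/r₁) = 20·log₁₀(52.4/8.7) = 15.596 dB.
L₂ = 91 − 20·log₁₀(52.4/8.7) = 91 − 15.596 = 75.40 dB SPL.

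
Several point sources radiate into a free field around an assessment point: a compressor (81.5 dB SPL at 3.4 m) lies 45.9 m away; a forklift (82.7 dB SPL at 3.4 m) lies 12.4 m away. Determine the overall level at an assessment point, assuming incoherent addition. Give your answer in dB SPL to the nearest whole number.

72 dB SPL

Apply inverse-square spreading to bring every level to the receiver, then sum 10^(L/10).
compressor: 81.5 − 20·log₁₀(45.9/3.4) = 81.5 − 22.61 = 58.89 dB SPL.
forklift: 82.7 − 20·log₁₀(12.4/3.4) = 82.7 − 11.24 = 71.46 dB SPL.
Σ 10^(L/10) = 1.477e+07 → L_total = 10·log₁₀(1.477e+07) = 71.70 dB SPL.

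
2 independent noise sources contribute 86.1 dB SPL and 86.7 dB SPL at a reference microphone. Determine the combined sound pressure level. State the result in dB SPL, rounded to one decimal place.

For uncorrelated sources the intensities add, so convert each level to linear form, sum, and take 10·log₁₀ of the total.
Σ 10^(L/10) = 10^(86.1/10) + 10^(86.7/10) = 8.751e+08.
L_total = 10·log₁₀(8.751e+08) = 89.42 dB SPL.

89.4 dB SPL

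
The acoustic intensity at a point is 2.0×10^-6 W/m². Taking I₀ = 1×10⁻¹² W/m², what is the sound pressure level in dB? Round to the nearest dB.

63 dB

L = 10·log₁₀(I/I₀) = 10·log₁₀(2.0×10^-6/10⁻¹²) = 10·log₁₀(2.0×10^6).
L = 10·(0.3010 + 6) = 63.01 dB.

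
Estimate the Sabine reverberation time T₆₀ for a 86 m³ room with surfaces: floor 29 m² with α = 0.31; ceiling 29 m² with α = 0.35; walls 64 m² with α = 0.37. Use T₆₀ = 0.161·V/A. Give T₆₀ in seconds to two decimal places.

0.32 s

Total absorption A = 29·0.31 + 29·0.35 + 64·0.37 = 42.82 m² sabins.
T₆₀ = 0.161·V/A = 0.161·86/42.82 = 0.323 s.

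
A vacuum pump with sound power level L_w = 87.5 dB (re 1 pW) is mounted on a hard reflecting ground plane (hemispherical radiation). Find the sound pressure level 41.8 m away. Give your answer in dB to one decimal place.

The power spreads over a hemisphere of area 2π·r², so L_p = L_w − 10·log₁₀(2π·r²).
2π·r² = 1.098e+04 m², 10·log₁₀ of that is 40.405 dB.
L_p = 87.5 − 40.405 = 47.09 dB.

47.1 dB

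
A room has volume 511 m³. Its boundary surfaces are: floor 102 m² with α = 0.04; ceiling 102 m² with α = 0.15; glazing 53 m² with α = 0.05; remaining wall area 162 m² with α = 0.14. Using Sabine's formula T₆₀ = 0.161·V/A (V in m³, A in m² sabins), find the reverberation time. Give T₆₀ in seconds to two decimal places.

1.84 s

Summing Sᵢαᵢ: 102·0.04 + 102·0.15 + 53·0.05 + 162·0.14 = 44.71 m².
T₆₀ = 0.161 × 511 / 44.71 = 1.840 s.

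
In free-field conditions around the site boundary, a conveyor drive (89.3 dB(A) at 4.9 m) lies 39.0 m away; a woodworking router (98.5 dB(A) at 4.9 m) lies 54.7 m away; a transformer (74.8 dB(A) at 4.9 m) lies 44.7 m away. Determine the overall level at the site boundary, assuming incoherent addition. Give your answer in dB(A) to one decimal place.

Propagate each source to the receiver with L = L_ref − 20·log₁₀(r/r_ref), then add intensities.
conveyor drive: 89.3 − 20·log₁₀(39.0/4.9) = 89.3 − 18.02 = 71.28 dB(A).
woodworking router: 98.5 − 20·log₁₀(54.7/4.9) = 98.5 − 20.96 = 77.54 dB(A).
transformer: 74.8 − 20·log₁₀(44.7/4.9) = 74.8 − 19.20 = 55.60 dB(A).
Σ 10^(L/10) = 7.061e+07 → L_total = 10·log₁₀(7.061e+07) = 78.49 dB(A).

78.5 dB(A)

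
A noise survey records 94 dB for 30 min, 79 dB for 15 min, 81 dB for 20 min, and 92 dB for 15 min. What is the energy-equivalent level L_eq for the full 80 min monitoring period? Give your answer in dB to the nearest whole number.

The energy average is taken in the linear domain: L_eq = 10·log₁₀[(Σ tᵢ·10^(Lᵢ/10))/T], T = 80 min.
Σ tᵢ·10^(Lᵢ/10) = 30·10^(94/10) + 15·10^(79/10) + 20·10^(81/10) + 15·10^(92/10) = 1.028e+11.
L_eq = 10·log₁₀(1.028e+11/80) = 91.09 dB.

91 dB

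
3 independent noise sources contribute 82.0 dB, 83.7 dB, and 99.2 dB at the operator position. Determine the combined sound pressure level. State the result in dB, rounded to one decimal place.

99.4 dB

For uncorrelated sources the intensities add, so convert each level to linear form, sum, and take 10·log₁₀ of the total.
Σ 10^(L/10) = 10^(82.0/10) + 10^(83.7/10) + 10^(99.2/10) = 8.711e+09.
L_total = 10·log₁₀(8.711e+09) = 99.40 dB.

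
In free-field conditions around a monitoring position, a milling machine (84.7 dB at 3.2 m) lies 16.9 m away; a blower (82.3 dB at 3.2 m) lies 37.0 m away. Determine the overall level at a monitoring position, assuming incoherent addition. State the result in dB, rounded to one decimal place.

70.7 dB

Apply inverse-square spreading to bring every level to the receiver, then sum 10^(L/10).
milling machine: 84.7 − 20·log₁₀(16.9/3.2) = 84.7 − 14.45 = 70.25 dB.
blower: 82.3 − 20·log₁₀(37.0/3.2) = 82.3 − 21.26 = 61.04 dB.
Σ 10^(L/10) = 1.185e+07 → L_total = 10·log₁₀(1.185e+07) = 70.74 dB.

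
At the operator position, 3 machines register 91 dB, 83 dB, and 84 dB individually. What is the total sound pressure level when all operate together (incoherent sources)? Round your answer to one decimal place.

Incoherent sources combine by intensity addition: L_total = 10·log₁₀(Σ 10^(L_i/10)).
Σ 10^(L/10) = 10^(91/10) + 10^(83/10) + 10^(84/10) = 1.710e+09.
L_total = 10·log₁₀(1.710e+09) = 92.33 dB.

92.3 dB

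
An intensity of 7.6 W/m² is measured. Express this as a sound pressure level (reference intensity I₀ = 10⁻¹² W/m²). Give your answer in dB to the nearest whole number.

L = 10·log₁₀(I/I₀) = 10·log₁₀(7.6/10⁻¹²) = 10·log₁₀(7.6×10^12).
L = 10·(0.8808 + 12) = 128.81 dB.

129 dB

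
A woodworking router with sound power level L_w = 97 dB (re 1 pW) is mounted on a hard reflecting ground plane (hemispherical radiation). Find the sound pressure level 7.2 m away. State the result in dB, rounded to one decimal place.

L_p = L_w − 10·log₁₀(2π·r²) with r = 7.2 m.
2π·r² = 325.7 m², 10·log₁₀ of that is 25.128 dB.
L_p = 97 − 25.128 = 71.87 dB.

71.9 dB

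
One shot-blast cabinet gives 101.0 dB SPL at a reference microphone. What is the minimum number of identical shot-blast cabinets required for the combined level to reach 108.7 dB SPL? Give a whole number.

The shortfall is 108.7 − 101.0 = 7.7 dB, and N units add 10·log₁₀ N, so need 10·log₁₀ N ≥ 7.7.
N ≥ 10^(7.7/10) = 5.888, so N = 6.

6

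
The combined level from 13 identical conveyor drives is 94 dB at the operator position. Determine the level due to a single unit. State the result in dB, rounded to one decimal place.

Dividing the total intensity by 13 lowers the level by 10·log₁₀ 13 = 11.139 dB: L₁ = 94 − 11.139.

82.9 dB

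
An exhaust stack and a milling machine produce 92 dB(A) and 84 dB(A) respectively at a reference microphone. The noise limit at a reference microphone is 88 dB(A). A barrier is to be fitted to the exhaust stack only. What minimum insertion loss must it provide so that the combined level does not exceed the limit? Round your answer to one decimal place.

Fixed contribution from the other source: Σ 10^(L/10) = 10^(84/10) = 2.512e+08 (84.00 dB(A)).
The limit corresponds to 10^(88/10) = 6.310e+08; subtracting the fixed part leaves 3.798e+08 for the exhaust stack, i.e. 85.80 dB(A).
Required insertion loss = 92 − 85.80 = 6.20 dB.

6.2 dB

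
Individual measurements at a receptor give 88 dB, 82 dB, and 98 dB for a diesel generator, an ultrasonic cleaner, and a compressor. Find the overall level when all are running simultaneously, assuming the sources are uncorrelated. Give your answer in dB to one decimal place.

Incoherent sources combine by intensity addition: L_total = 10·log₁₀(Σ 10^(L_i/10)).
Σ 10^(L/10) = 10^(88/10) + 10^(82/10) + 10^(98/10) = 7.099e+09.
L_total = 10·log₁₀(7.099e+09) = 98.51 dB.

98.5 dB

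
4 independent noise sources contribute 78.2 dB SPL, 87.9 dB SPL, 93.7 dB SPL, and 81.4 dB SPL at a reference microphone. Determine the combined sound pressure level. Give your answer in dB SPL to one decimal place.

95.0 dB SPL

For uncorrelated sources the intensities add, so convert each level to linear form, sum, and take 10·log₁₀ of the total.
Σ 10^(L/10) = 10^(78.2/10) + 10^(87.9/10) + 10^(93.7/10) + 10^(81.4/10) = 3.165e+09.
L_total = 10·log₁₀(3.165e+09) = 95.00 dB SPL.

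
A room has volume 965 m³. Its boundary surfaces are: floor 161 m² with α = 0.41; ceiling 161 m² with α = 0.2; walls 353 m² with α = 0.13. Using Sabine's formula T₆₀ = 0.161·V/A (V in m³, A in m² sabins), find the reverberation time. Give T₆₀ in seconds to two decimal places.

Summing Sᵢαᵢ: 161·0.41 + 161·0.2 + 353·0.13 = 144.10 m².
T₆₀ = 0.161·V/A = 0.161·965/144.10 = 1.078 s.

1.08 s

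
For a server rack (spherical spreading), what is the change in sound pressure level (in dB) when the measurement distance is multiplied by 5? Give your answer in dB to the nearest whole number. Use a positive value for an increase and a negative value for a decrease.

-14 dB

Point-source spreading: ΔL = −20·log₁₀(r₂/r₁).
ΔL = −20·log₁₀(5) = -13.98 dB.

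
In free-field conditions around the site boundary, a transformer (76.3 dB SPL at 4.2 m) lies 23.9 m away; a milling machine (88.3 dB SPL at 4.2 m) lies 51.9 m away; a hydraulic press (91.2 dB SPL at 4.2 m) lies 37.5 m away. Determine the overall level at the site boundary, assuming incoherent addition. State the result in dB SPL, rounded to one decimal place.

73.5 dB SPL

First find each source's level at the receiver (point-source: −20·log₁₀(r/r_ref)), then combine on an intensity basis.
transformer: 76.3 − 20·log₁₀(23.9/4.2) = 76.3 − 15.10 = 61.20 dB SPL.
milling machine: 88.3 − 20·log₁₀(51.9/4.2) = 88.3 − 21.84 = 66.46 dB SPL.
hydraulic press: 91.2 − 20·log₁₀(37.5/4.2) = 91.2 − 19.02 = 72.18 dB SPL.
Σ 10^(L/10) = 2.228e+07 → L_total = 10·log₁₀(2.228e+07) = 73.48 dB SPL.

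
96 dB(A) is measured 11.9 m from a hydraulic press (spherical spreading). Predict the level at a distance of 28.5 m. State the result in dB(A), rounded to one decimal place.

88.4 dB(A)

For a point source, L₂ = L₁ − 20·log₁₀(r₂/r₁).
L₂ = 96 − 20·log₁₀(28.5/11.9) = 96 − 7.586 = 88.41 dB(A).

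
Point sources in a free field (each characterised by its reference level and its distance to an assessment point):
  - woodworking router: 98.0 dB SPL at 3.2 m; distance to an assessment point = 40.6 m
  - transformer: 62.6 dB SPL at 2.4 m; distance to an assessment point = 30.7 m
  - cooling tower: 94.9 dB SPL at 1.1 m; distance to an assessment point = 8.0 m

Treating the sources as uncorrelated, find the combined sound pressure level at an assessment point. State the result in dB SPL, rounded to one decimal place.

Apply inverse-square spreading to bring every level to the receiver, then sum 10^(L/10).
woodworking router: 98.0 − 20·log₁₀(40.6/3.2) = 98.0 − 22.07 = 75.93 dB SPL.
transformer: 62.6 − 20·log₁₀(30.7/2.4) = 62.6 − 22.14 = 40.46 dB SPL.
cooling tower: 94.9 − 20·log₁₀(8.0/1.1) = 94.9 − 17.23 = 77.67 dB SPL.
Σ 10^(L/10) = 9.763e+07 → L_total = 10·log₁₀(9.763e+07) = 79.90 dB SPL.

79.9 dB SPL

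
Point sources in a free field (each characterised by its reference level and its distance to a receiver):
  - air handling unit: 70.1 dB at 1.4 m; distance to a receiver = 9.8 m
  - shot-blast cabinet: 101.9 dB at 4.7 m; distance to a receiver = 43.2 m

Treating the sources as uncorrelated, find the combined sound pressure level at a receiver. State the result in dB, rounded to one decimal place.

First find each source's level at the receiver (point-source: −20·log₁₀(r/r_ref)), then combine on an intensity basis.
air handling unit: 70.1 − 20·log₁₀(9.8/1.4) = 70.1 − 16.90 = 53.20 dB.
shot-blast cabinet: 101.9 − 20·log₁₀(43.2/4.7) = 101.9 − 19.27 = 82.63 dB.
Σ 10^(L/10) = 1.835e+08 → L_total = 10·log₁₀(1.835e+08) = 82.64 dB.

82.6 dB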